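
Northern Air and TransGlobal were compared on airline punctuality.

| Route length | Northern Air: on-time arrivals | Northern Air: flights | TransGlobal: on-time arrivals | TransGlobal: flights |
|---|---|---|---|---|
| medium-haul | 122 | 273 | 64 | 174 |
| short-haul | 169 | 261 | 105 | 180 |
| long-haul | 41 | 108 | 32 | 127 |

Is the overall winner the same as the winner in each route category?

Medium-haul: Northern Air 122/273 = 44.7%, TransGlobal 64/174 = 36.8% → Northern Air
Short-haul: Northern Air 169/261 = 64.8%, TransGlobal 105/180 = 58.3% → Northern Air
Long-haul: Northern Air 41/108 = 38.0%, TransGlobal 32/127 = 25.2% → Northern Air
Overall: Northern Air 332/642 = 51.7%, TransGlobal 201/481 = 41.8% → Northern Air
Northern Air wins overall and in every route group — no reversal.

Yes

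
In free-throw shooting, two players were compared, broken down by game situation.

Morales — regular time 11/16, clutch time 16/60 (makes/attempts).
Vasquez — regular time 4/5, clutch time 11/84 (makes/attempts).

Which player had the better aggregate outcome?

Regular time: Morales 11/16 = 68.8%, Vasquez 4/5 = 80.0% → Vasquez
Clutch time: Morales 16/60 = 26.7%, Vasquez 11/84 = 13.1% → Morales
Overall: Morales 27/76 = 35.5%, Vasquez 15/89 = 16.9% → Morales
(Neither sweeps every game group, but Morales has the higher pooled rate.)

Morales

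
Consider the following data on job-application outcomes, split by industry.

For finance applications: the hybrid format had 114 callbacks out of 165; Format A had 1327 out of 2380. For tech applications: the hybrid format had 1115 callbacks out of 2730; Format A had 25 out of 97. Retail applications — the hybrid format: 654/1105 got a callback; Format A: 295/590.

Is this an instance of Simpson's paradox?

Finance: the hybrid format 114/165 = 69.1%, Format A 1327/2380 = 55.8% → the hybrid format
Tech: the hybrid format 1115/2730 = 40.8%, Format A 25/97 = 25.8% → the hybrid format
Retail: the hybrid format 654/1105 = 59.2%, Format A 295/590 = 50.0% → the hybrid format
Overall: the hybrid format 1883/4000 = 47.1%, Format A 1647/3067 = 53.7% → Format A
The hybrid format wins each industry group but Format A wins overall — the comparison reverses. The hybrid format's applications skew toward tech, which has a lower base rate.

Yes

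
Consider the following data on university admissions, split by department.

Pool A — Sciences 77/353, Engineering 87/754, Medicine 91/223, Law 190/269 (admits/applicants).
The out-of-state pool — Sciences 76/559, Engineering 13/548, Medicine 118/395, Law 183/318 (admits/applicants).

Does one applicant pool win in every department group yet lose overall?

No

Sciences: Pool A 77/353 = 21.8%, the out-of-state pool 76/559 = 13.6% → Pool A
Engineering: Pool A 87/754 = 11.5%, the out-of-state pool 13/548 = 2.4% → Pool A
Medicine: Pool A 91/223 = 40.8%, the out-of-state pool 118/395 = 29.9% → Pool A
Law: Pool A 190/269 = 70.6%, the out-of-state pool 183/318 = 57.5% → Pool A
Overall: Pool A 445/1599 = 27.8%, the out-of-state pool 390/1820 = 21.4% → Pool A
Pool A wins overall and in every department group — no reversal.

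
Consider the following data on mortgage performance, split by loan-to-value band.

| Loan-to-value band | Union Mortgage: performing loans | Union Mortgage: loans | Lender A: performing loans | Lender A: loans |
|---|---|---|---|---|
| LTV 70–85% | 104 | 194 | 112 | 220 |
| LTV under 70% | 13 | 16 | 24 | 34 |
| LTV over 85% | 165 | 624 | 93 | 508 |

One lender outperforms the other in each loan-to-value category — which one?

Union Mortgage

LTV 70–85%: Union Mortgage 104/194 = 53.6%, Lender A 112/220 = 50.9% → Union Mortgage
LTV under 70%: Union Mortgage 13/16 = 81.2%, Lender A 24/34 = 70.6% → Union Mortgage
LTV over 85%: Union Mortgage 165/624 = 26.4%, Lender A 93/508 = 18.3% → Union Mortgage
Union Mortgage has the higher rate in all 3 groups.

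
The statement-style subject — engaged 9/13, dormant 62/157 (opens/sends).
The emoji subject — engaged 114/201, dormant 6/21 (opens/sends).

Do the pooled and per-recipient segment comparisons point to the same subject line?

No

Engaged: the statement-style subject 9/13 = 69.2%, the emoji subject 114/201 = 56.7% → the statement-style subject
Dormant: the statement-style subject 62/157 = 39.5%, the emoji subject 6/21 = 28.6% → the statement-style subject
Overall: the statement-style subject 71/170 = 41.8%, the emoji subject 120/222 = 54.1% → the emoji subject
The statement-style subject wins each recipient group but the emoji subject wins overall — the comparison reverses. The statement-style subject's sends skew toward dormant, which has a lower base rate.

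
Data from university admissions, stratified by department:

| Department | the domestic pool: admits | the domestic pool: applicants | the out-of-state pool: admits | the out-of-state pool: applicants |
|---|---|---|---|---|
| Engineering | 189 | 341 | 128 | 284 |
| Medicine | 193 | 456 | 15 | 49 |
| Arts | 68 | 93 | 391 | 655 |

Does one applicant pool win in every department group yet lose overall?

Yes

Engineering: the domestic pool 189/341 = 55.4%, the out-of-state pool 128/284 = 45.1% → the domestic pool
Medicine: the domestic pool 193/456 = 42.3%, the out-of-state pool 15/49 = 30.6% → the domestic pool
Arts: the domestic pool 68/93 = 73.1%, the out-of-state pool 391/655 = 59.7% → the domestic pool
Overall: the domestic pool 450/890 = 50.6%, the out-of-state pool 534/988 = 54.0% → the out-of-state pool
The domestic pool wins each department group but the out-of-state pool wins overall — the comparison reverses. The domestic pool's applicants skew toward Medicine, which has a lower base rate.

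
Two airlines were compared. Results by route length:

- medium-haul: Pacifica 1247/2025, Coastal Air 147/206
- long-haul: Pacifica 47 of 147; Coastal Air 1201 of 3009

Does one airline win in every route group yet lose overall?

Yes

Medium-haul: Pacifica 1247/2025 = 61.6%, Coastal Air 147/206 = 71.4% → Coastal Air
Long-haul: Pacifica 47/147 = 32.0%, Coastal Air 1201/3009 = 39.9% → Coastal Air
Overall: Pacifica 1294/2172 = 59.6%, Coastal Air 1348/3215 = 41.9% → Pacifica
Coastal Air wins each route group but Pacifica wins overall — the comparison reverses. Coastal Air's flights skew toward long-haul, which has a lower base rate.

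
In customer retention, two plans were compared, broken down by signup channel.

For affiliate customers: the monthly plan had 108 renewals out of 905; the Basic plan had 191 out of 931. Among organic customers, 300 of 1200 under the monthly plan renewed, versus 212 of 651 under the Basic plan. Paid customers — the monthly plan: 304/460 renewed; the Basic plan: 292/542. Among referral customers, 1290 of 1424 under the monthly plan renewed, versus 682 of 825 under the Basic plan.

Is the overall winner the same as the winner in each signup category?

Affiliate: the monthly plan 108/905 = 11.9%, the Basic plan 191/931 = 20.5% → the Basic plan
Organic: the monthly plan 300/1200 = 25.0%, the Basic plan 212/651 = 32.6% → the Basic plan
Paid: the monthly plan 304/460 = 66.1%, the Basic plan 292/542 = 53.9% → the monthly plan
Referral: the monthly plan 1290/1424 = 90.6%, the Basic plan 682/825 = 82.7% → the monthly plan
Overall: the monthly plan 2002/3989 = 50.2%, the Basic plan 1377/2949 = 46.7% → the monthly plan
Neither sweeps: the monthly plan wins 2 of 4 groups, the Basic plan wins 2. The monthly plan wins overall but not every group — no Simpson reversal.

No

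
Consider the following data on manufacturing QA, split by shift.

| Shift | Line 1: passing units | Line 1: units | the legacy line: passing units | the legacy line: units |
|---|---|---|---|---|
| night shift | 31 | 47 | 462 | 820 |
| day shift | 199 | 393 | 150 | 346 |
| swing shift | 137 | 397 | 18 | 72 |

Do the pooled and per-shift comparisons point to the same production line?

Night shift: Line 1 31/47 = 66.0%, the legacy line 462/820 = 56.3% → Line 1
Day shift: Line 1 199/393 = 50.6%, the legacy line 150/346 = 43.4% → Line 1
Swing shift: Line 1 137/397 = 34.5%, the legacy line 18/72 = 25.0% → Line 1
Overall: Line 1 367/837 = 43.8%, the legacy line 630/1238 = 50.9% → the legacy line
Line 1 wins each shift group but the legacy line wins overall — the comparison reverses. Line 1's units skew toward swing shift, which has a lower base rate.

No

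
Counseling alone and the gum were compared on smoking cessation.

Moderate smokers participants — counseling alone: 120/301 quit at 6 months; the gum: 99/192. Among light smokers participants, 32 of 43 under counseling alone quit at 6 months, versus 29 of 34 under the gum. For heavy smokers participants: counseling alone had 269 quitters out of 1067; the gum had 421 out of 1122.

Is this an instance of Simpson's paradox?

Moderate smokers: counseling alone 120/301 = 39.9%, the gum 99/192 = 51.6% → the gum
Light smokers: counseling alone 32/43 = 74.4%, the gum 29/34 = 85.3% → the gum
Heavy smokers: counseling alone 269/1067 = 25.2%, the gum 421/1122 = 37.5% → the gum
Overall: counseling alone 421/1411 = 29.8%, the gum 549/1348 = 40.7% → the gum
The gum wins overall and in every dependence group — no reversal.

No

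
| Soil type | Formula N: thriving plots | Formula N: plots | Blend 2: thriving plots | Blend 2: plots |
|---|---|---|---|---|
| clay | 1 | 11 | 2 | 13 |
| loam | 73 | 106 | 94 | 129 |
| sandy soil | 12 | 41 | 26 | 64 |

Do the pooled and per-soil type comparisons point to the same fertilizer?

Yes

Clay: Formula N 1/11 = 9.1%, Blend 2 2/13 = 15.4% → Blend 2
Loam: Formula N 73/106 = 68.9%, Blend 2 94/129 = 72.9% → Blend 2
Sandy soil: Formula N 12/41 = 29.3%, Blend 2 26/64 = 40.6% → Blend 2
Overall: Formula N 86/158 = 54.4%, Blend 2 122/206 = 59.2% → Blend 2
Blend 2 wins overall and in every soil group — no reversal.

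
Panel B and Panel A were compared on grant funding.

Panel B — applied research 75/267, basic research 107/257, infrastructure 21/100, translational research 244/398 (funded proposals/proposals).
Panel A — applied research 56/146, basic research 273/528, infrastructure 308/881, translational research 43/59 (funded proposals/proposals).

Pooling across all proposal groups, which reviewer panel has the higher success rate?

Panel B

Applied research: Panel B 75/267 = 28.1%, Panel A 56/146 = 38.4% → Panel A
Basic research: Panel B 107/257 = 41.6%, Panel A 273/528 = 51.7% → Panel A
Infrastructure: Panel B 21/100 = 21.0%, Panel A 308/881 = 35.0% → Panel A
Translational research: Panel B 244/398 = 61.3%, Panel A 43/59 = 72.9% → Panel A
Overall: Panel B 447/1022 = 43.7%, Panel A 680/1614 = 42.1% → Panel B
(Panel A wins every proposal group but Panel B wins overall — Panel A's proposals skew toward the low-rate infrastructure group.)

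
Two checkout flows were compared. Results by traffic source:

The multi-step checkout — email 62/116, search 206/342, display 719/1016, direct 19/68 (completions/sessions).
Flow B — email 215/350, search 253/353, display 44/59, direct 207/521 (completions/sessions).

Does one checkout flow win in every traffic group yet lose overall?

Email: the multi-step checkout 62/116 = 53.4%, Flow B 215/350 = 61.4% → Flow B
Search: the multi-step checkout 206/342 = 60.2%, Flow B 253/353 = 71.7% → Flow B
Display: the multi-step checkout 719/1016 = 70.8%, Flow B 44/59 = 74.6% → Flow B
Direct: the multi-step checkout 19/68 = 27.9%, Flow B 207/521 = 39.7% → Flow B
Overall: the multi-step checkout 1006/1542 = 65.2%, Flow B 719/1283 = 56.0% → the multi-step checkout
Flow B wins each traffic group but the multi-step checkout wins overall — the comparison reverses. Flow B's sessions skew toward direct, which has a lower base rate.

Yes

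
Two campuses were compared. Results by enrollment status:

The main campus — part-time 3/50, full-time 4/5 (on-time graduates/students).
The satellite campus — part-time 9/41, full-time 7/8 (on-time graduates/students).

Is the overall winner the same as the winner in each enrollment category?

Yes

Part-time: the main campus 3/50 = 6.0%, the satellite campus 9/41 = 22.0% → the satellite campus
Full-time: the main campus 4/5 = 80.0%, the satellite campus 7/8 = 87.5% → the satellite campus
Overall: the main campus 7/55 = 12.7%, the satellite campus 16/49 = 32.7% → the satellite campus
The satellite campus wins overall and in every enrollment group — no reversal.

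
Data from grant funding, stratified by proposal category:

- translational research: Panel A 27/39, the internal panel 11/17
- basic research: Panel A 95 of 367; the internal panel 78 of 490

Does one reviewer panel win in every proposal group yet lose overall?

Translational research: Panel A 27/39 = 69.2%, the internal panel 11/17 = 64.7% → Panel A
Basic research: Panel A 95/367 = 25.9%, the internal panel 78/490 = 15.9% → Panel A
Overall: Panel A 122/406 = 30.0%, the internal panel 89/507 = 17.6% → Panel A
Panel A wins overall and in every proposal group — no reversal.

No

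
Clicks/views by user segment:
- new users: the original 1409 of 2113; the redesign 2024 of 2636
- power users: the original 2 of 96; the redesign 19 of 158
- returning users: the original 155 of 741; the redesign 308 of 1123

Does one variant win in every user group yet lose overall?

New users: the original 1409/2113 = 66.7%, the redesign 2024/2636 = 76.8% → the redesign
Power users: the original 2/96 = 2.1%, the redesign 19/158 = 12.0% → the redesign
Returning users: the original 155/741 = 20.9%, the redesign 308/1123 = 27.4% → the redesign
Overall: the original 1566/2950 = 53.1%, the redesign 2351/3917 = 60.0% → the redesign
The redesign wins overall and in every user group — no reversal.

No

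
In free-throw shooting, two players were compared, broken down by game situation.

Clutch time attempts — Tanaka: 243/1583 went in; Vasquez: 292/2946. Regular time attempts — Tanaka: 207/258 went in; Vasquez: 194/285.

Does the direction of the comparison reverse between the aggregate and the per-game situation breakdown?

No

Clutch time: Tanaka 243/1583 = 15.4%, Vasquez 292/2946 = 9.9% → Tanaka
Regular time: Tanaka 207/258 = 80.2%, Vasquez 194/285 = 68.1% → Tanaka
Overall: Tanaka 450/1841 = 24.4%, Vasquez 486/3231 = 15.0% → Tanaka
Tanaka wins overall and in every game group — no reversal.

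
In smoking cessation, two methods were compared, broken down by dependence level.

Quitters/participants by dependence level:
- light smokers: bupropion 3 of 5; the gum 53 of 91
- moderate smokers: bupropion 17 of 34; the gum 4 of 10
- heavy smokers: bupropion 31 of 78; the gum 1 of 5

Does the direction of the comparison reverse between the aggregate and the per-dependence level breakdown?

Yes

Light smokers: bupropion 3/5 = 60.0%, the gum 53/91 = 58.2% → bupropion
Moderate smokers: bupropion 17/34 = 50.0%, the gum 4/10 = 40.0% → bupropion
Heavy smokers: bupropion 31/78 = 39.7%, the gum 1/5 = 20.0% → bupropion
Overall: bupropion 51/117 = 43.6%, the gum 58/106 = 54.7% → the gum
Bupropion wins each dependence group but the gum wins overall — the comparison reverses. Bupropion's participants skew toward heavy smokers, which has a lower base rate.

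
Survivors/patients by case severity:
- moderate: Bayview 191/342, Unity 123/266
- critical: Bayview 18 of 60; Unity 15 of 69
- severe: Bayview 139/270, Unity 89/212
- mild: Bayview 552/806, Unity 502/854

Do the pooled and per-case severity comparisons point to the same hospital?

Moderate: Bayview 191/342 = 55.8%, Unity 123/266 = 46.2% → Bayview
Critical: Bayview 18/60 = 30.0%, Unity 15/69 = 21.7% → Bayview
Severe: Bayview 139/270 = 51.5%, Unity 89/212 = 42.0% → Bayview
Mild: Bayview 552/806 = 68.5%, Unity 502/854 = 58.8% → Bayview
Overall: Bayview 900/1478 = 60.9%, Unity 729/1401 = 52.0% → Bayview
Bayview wins overall and in every case group — no reversal.

Yes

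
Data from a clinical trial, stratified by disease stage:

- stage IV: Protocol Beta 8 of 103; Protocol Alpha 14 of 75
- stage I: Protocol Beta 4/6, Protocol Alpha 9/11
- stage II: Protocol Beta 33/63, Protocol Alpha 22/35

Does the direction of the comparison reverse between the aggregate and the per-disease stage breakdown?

Stage IV: Protocol Beta 8/103 = 7.8%, Protocol Alpha 14/75 = 18.7% → Protocol Alpha
Stage I: Protocol Beta 4/6 = 66.7%, Protocol Alpha 9/11 = 81.8% → Protocol Alpha
Stage II: Protocol Beta 33/63 = 52.4%, Protocol Alpha 22/35 = 62.9% → Protocol Alpha
Overall: Protocol Beta 45/172 = 26.2%, Protocol Alpha 45/121 = 37.2% → Protocol Alpha
Protocol Alpha wins overall and in every disease group — no reversal.

No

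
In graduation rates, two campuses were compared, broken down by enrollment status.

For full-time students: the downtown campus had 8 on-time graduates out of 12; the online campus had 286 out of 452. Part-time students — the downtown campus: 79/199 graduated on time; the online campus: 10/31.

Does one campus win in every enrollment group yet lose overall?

Yes

Full-time: the downtown campus 8/12 = 66.7%, the online campus 286/452 = 63.3% → the downtown campus
Part-time: the downtown campus 79/199 = 39.7%, the online campus 10/31 = 32.3% → the downtown campus
Overall: the downtown campus 87/211 = 41.2%, the online campus 296/483 = 61.3% → the online campus
The downtown campus wins each enrollment group but the online campus wins overall — the comparison reverses. The downtown campus's students skew toward part-time, which has a lower base rate.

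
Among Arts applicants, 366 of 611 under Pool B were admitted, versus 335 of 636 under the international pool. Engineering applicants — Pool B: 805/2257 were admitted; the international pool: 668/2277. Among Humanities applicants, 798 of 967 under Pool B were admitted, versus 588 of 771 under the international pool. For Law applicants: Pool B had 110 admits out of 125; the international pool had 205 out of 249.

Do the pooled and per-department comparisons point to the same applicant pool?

Yes

Arts: Pool B 366/611 = 59.9%, the international pool 335/636 = 52.7% → Pool B
Engineering: Pool B 805/2257 = 35.7%, the international pool 668/2277 = 29.3% → Pool B
Humanities: Pool B 798/967 = 82.5%, the international pool 588/771 = 76.3% → Pool B
Law: Pool B 110/125 = 88.0%, the international pool 205/249 = 82.3% → Pool B
Overall: Pool B 2079/3960 = 52.5%, the international pool 1796/3933 = 45.7% → Pool B
Pool B wins overall and in every department group — no reversal.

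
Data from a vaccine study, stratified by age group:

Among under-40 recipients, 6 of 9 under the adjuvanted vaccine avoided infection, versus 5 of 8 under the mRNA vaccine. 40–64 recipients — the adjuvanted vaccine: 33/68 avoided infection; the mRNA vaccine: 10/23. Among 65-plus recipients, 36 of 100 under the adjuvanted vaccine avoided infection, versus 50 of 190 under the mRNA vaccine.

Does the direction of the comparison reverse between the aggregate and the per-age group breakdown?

No

Under-40: the adjuvanted vaccine 6/9 = 66.7%, the mRNA vaccine 5/8 = 62.5% → the adjuvanted vaccine
40–64: the adjuvanted vaccine 33/68 = 48.5%, the mRNA vaccine 10/23 = 43.5% → the adjuvanted vaccine
65-plus: the adjuvanted vaccine 36/100 = 36.0%, the mRNA vaccine 50/190 = 26.3% → the adjuvanted vaccine
Overall: the adjuvanted vaccine 75/177 = 42.4%, the mRNA vaccine 65/221 = 29.4% → the adjuvanted vaccine
The adjuvanted vaccine wins overall and in every age group — no reversal.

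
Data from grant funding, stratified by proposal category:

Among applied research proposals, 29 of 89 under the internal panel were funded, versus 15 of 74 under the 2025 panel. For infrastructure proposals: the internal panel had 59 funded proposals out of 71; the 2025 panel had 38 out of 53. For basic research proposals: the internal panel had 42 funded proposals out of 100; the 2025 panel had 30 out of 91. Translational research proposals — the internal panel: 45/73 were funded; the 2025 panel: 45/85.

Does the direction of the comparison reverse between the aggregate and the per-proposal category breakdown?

No

Applied research: the internal panel 29/89 = 32.6%, the 2025 panel 15/74 = 20.3% → the internal panel
Infrastructure: the internal panel 59/71 = 83.1%, the 2025 panel 38/53 = 71.7% → the internal panel
Basic research: the internal panel 42/100 = 42.0%, the 2025 panel 30/91 = 33.0% → the internal panel
Translational research: the internal panel 45/73 = 61.6%, the 2025 panel 45/85 = 52.9% → the internal panel
Overall: the internal panel 175/333 = 52.6%, the 2025 panel 128/303 = 42.2% → the internal panel
The internal panel wins overall and in every proposal group — no reversal.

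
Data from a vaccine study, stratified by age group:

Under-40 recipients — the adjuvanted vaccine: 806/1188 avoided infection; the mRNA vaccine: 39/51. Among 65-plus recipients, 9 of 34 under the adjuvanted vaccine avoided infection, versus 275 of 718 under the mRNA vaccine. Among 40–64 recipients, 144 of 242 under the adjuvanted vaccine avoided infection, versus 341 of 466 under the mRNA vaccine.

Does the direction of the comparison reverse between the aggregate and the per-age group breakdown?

Yes

Under-40: the adjuvanted vaccine 806/1188 = 67.8%, the mRNA vaccine 39/51 = 76.5% → the mRNA vaccine
65-plus: the adjuvanted vaccine 9/34 = 26.5%, the mRNA vaccine 275/718 = 38.3% → the mRNA vaccine
40–64: the adjuvanted vaccine 144/242 = 59.5%, the mRNA vaccine 341/466 = 73.2% → the mRNA vaccine
Overall: the adjuvanted vaccine 959/1464 = 65.5%, the mRNA vaccine 655/1235 = 53.0% → the adjuvanted vaccine
The mRNA vaccine wins each age group but the adjuvanted vaccine wins overall — the comparison reverses. The mRNA vaccine's recipients skew toward 65-plus, which has a lower base rate.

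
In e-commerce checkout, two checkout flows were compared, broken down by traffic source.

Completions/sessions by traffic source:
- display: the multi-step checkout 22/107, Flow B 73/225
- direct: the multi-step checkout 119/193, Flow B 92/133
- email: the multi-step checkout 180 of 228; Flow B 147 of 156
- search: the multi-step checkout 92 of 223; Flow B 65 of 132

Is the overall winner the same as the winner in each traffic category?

Yes

Display: the multi-step checkout 22/107 = 20.6%, Flow B 73/225 = 32.4% → Flow B
Direct: the multi-step checkout 119/193 = 61.7%, Flow B 92/133 = 69.2% → Flow B
Email: the multi-step checkout 180/228 = 78.9%, Flow B 147/156 = 94.2% → Flow B
Search: the multi-step checkout 92/223 = 41.3%, Flow B 65/132 = 49.2% → Flow B
Overall: the multi-step checkout 413/751 = 55.0%, Flow B 377/646 = 58.4% → Flow B
Flow B wins overall and in every traffic group — no reversal.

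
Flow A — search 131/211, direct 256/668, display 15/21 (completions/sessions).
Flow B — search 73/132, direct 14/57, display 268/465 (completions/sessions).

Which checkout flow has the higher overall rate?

Search: Flow A 131/211 = 62.1%, Flow B 73/132 = 55.3% → Flow A
Direct: Flow A 256/668 = 38.3%, Flow B 14/57 = 24.6% → Flow A
Display: Flow A 15/21 = 71.4%, Flow B 268/465 = 57.6% → Flow A
Overall: Flow A 402/900 = 44.7%, Flow B 355/654 = 54.3% → Flow B
(Flow A wins every traffic group but Flow B wins overall — Flow A's sessions skew toward the low-rate direct group.)

Flow B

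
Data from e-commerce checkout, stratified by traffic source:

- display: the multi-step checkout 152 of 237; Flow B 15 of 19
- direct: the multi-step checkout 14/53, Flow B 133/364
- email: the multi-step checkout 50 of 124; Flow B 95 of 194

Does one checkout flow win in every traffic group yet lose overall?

Display: the multi-step checkout 152/237 = 64.1%, Flow B 15/19 = 78.9% → Flow B
Direct: the multi-step checkout 14/53 = 26.4%, Flow B 133/364 = 36.5% → Flow B
Email: the multi-step checkout 50/124 = 40.3%, Flow B 95/194 = 49.0% → Flow B
Overall: the multi-step checkout 216/414 = 52.2%, Flow B 243/577 = 42.1% → the multi-step checkout
Flow B wins each traffic group but the multi-step checkout wins overall — the comparison reverses. Flow B's sessions skew toward direct, which has a lower base rate.

Yes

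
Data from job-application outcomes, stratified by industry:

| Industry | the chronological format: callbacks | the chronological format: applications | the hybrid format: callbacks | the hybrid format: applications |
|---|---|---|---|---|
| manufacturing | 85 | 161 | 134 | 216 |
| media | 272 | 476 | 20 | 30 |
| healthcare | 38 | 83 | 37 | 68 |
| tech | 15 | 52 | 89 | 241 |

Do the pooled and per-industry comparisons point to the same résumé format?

No

Manufacturing: the chronological format 85/161 = 52.8%, the hybrid format 134/216 = 62.0% → the hybrid format
Media: the chronological format 272/476 = 57.1%, the hybrid format 20/30 = 66.7% → the hybrid format
Healthcare: the chronological format 38/83 = 45.8%, the hybrid format 37/68 = 54.4% → the hybrid format
Tech: the chronological format 15/52 = 28.8%, the hybrid format 89/241 = 36.9% → the hybrid format
Overall: the chronological format 410/772 = 53.1%, the hybrid format 280/555 = 50.5% → the chronological format
The hybrid format wins each industry group but the chronological format wins overall — the comparison reverses. The hybrid format's applications skew toward tech, which has a lower base rate.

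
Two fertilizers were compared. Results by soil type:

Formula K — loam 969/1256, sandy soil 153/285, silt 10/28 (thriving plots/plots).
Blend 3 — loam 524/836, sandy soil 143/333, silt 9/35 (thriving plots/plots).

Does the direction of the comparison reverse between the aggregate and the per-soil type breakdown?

No

Loam: Formula K 969/1256 = 77.1%, Blend 3 524/836 = 62.7% → Formula K
Sandy soil: Formula K 153/285 = 53.7%, Blend 3 143/333 = 42.9% → Formula K
Silt: Formula K 10/28 = 35.7%, Blend 3 9/35 = 25.7% → Formula K
Overall: Formula K 1132/1569 = 72.1%, Blend 3 676/1204 = 56.1% → Formula K
Formula K wins overall and in every soil group — no reversal.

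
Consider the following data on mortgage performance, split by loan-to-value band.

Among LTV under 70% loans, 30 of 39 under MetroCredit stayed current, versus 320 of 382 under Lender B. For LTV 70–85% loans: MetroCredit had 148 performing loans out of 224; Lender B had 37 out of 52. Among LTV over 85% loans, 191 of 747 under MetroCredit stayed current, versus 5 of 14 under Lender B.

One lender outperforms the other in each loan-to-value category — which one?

LTV under 70%: MetroCredit 30/39 = 76.9%, Lender B 320/382 = 83.8% → Lender B
LTV 70–85%: MetroCredit 148/224 = 66.1%, Lender B 37/52 = 71.2% → Lender B
LTV over 85%: MetroCredit 191/747 = 25.6%, Lender B 5/14 = 35.7% → Lender B
Lender B has the higher rate in all 3 groups.

Lender B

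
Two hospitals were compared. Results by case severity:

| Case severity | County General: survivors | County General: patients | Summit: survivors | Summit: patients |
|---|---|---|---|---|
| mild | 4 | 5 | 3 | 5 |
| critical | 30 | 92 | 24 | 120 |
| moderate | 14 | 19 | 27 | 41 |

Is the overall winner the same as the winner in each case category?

Yes

Mild: County General 4/5 = 80.0%, Summit 3/5 = 60.0% → County General
Critical: County General 30/92 = 32.6%, Summit 24/120 = 20.0% → County General
Moderate: County General 14/19 = 73.7%, Summit 27/41 = 65.9% → County General
Overall: County General 48/116 = 41.4%, Summit 54/166 = 32.5% → County General
County General wins overall and in every case group — no reversal.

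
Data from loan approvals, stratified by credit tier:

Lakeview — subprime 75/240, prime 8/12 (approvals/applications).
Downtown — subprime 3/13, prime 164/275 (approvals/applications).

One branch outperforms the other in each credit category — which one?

Lakeview

Subprime: Lakeview 75/240 = 31.2%, Downtown 3/13 = 23.1% → Lakeview
Prime: Lakeview 8/12 = 66.7%, Downtown 164/275 = 59.6% → Lakeview
Lakeview has the higher rate in both groups.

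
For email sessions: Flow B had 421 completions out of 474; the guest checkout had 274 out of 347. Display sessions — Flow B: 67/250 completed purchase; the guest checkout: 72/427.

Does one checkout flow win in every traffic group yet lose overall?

Email: Flow B 421/474 = 88.8%, the guest checkout 274/347 = 79.0% → Flow B
Display: Flow B 67/250 = 26.8%, the guest checkout 72/427 = 16.9% → Flow B
Overall: Flow B 488/724 = 67.4%, the guest checkout 346/774 = 44.7% → Flow B
Flow B wins overall and in every traffic group — no reversal.

No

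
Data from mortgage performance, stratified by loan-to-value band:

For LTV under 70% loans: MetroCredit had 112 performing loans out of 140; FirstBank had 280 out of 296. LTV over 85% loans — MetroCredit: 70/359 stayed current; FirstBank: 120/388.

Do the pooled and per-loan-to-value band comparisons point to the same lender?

LTV under 70%: MetroCredit 112/140 = 80.0%, FirstBank 280/296 = 94.6% → FirstBank
LTV over 85%: MetroCredit 70/359 = 19.5%, FirstBank 120/388 = 30.9% → FirstBank
Overall: MetroCredit 182/499 = 36.5%, FirstBank 400/684 = 58.5% → FirstBank
FirstBank wins overall and in every loan-to-value group — no reversal.

Yes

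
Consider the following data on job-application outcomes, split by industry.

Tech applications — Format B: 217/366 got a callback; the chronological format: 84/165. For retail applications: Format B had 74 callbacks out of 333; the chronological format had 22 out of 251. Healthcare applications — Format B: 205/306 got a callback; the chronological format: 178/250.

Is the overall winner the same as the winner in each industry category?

No

Tech: Format B 217/366 = 59.3%, the chronological format 84/165 = 50.9% → Format B
Retail: Format B 74/333 = 22.2%, the chronological format 22/251 = 8.8% → Format B
Healthcare: Format B 205/306 = 67.0%, the chronological format 178/250 = 71.2% → the chronological format
Overall: Format B 496/1005 = 49.4%, the chronological format 284/666 = 42.6% → Format B
Neither sweeps: Format B wins 2 of 3 groups, the chronological format wins 1. Format B wins overall but not every group — no Simpson reversal.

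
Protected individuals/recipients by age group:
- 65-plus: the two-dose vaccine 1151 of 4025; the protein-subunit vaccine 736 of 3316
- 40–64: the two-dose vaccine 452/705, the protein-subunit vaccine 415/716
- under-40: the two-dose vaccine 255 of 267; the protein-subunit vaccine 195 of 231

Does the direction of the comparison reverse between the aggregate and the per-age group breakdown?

No

65-plus: the two-dose vaccine 1151/4025 = 28.6%, the protein-subunit vaccine 736/3316 = 22.2% → the two-dose vaccine
40–64: the two-dose vaccine 452/705 = 64.1%, the protein-subunit vaccine 415/716 = 58.0% → the two-dose vaccine
Under-40: the two-dose vaccine 255/267 = 95.5%, the protein-subunit vaccine 195/231 = 84.4% → the two-dose vaccine
Overall: the two-dose vaccine 1858/4997 = 37.2%, the protein-subunit vaccine 1346/4263 = 31.6% → the two-dose vaccine
The two-dose vaccine wins overall and in every age group — no reversal.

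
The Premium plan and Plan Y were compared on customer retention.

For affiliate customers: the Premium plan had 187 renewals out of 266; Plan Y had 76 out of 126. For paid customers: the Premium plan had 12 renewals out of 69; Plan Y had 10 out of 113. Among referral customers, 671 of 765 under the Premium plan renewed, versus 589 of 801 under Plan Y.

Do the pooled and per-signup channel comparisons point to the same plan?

Yes

Affiliate: the Premium plan 187/266 = 70.3%, Plan Y 76/126 = 60.3% → the Premium plan
Paid: the Premium plan 12/69 = 17.4%, Plan Y 10/113 = 8.8% → the Premium plan
Referral: the Premium plan 671/765 = 87.7%, Plan Y 589/801 = 73.5% → the Premium plan
Overall: the Premium plan 870/1100 = 79.1%, Plan Y 675/1040 = 64.9% → the Premium plan
The Premium plan wins overall and in every signup group — no reversal.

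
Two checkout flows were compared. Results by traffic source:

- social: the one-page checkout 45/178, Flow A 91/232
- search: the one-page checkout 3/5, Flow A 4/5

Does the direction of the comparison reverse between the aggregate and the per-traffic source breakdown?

No

Social: the one-page checkout 45/178 = 25.3%, Flow A 91/232 = 39.2% → Flow A
Search: the one-page checkout 3/5 = 60.0%, Flow A 4/5 = 80.0% → Flow A
Overall: the one-page checkout 48/183 = 26.2%, Flow A 95/237 = 40.1% → Flow A
Flow A wins overall and in every traffic group — no reversal.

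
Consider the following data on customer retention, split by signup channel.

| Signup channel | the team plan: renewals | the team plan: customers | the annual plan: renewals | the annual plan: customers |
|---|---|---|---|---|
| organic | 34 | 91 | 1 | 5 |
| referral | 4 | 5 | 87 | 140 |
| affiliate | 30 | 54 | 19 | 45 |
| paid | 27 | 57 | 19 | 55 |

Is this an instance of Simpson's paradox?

Yes

Organic: the team plan 34/91 = 37.4%, the annual plan 1/5 = 20.0% → the team plan
Referral: the team plan 4/5 = 80.0%, the annual plan 87/140 = 62.1% → the team plan
Affiliate: the team plan 30/54 = 55.6%, the annual plan 19/45 = 42.2% → the team plan
Paid: the team plan 27/57 = 47.4%, the annual plan 19/55 = 34.5% → the team plan
Overall: the team plan 95/207 = 45.9%, the annual plan 126/245 = 51.4% → the annual plan
The team plan wins each signup group but the annual plan wins overall — the comparison reverses. The team plan's customers skew toward organic, which has a lower base rate.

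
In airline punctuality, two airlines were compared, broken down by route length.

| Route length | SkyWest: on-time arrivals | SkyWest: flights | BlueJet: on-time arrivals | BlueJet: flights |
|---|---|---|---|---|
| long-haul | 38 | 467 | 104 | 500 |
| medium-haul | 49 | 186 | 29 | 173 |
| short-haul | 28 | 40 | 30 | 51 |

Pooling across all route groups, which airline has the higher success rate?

BlueJet

Long-haul: SkyWest 38/467 = 8.1%, BlueJet 104/500 = 20.8% → BlueJet
Medium-haul: SkyWest 49/186 = 26.3%, BlueJet 29/173 = 16.8% → SkyWest
Short-haul: SkyWest 28/40 = 70.0%, BlueJet 30/51 = 58.8% → SkyWest
Overall: SkyWest 115/693 = 16.6%, BlueJet 163/724 = 22.5% → BlueJet
(Neither sweeps every route group, but BlueJet has the higher pooled rate.)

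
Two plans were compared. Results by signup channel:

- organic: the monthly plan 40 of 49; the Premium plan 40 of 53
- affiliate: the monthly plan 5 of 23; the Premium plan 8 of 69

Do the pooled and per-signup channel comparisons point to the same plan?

Yes

Organic: the monthly plan 40/49 = 81.6%, the Premium plan 40/53 = 75.5% → the monthly plan
Affiliate: the monthly plan 5/23 = 21.7%, the Premium plan 8/69 = 11.6% → the monthly plan
Overall: the monthly plan 45/72 = 62.5%, the Premium plan 48/122 = 39.3% → the monthly plan
The monthly plan wins overall and in every signup group — no reversal.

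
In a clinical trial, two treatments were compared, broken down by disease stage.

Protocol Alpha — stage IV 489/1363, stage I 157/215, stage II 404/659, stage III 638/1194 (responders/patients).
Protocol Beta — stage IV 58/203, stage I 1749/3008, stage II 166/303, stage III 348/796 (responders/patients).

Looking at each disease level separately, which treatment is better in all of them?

Stage IV: Protocol Alpha 489/1363 = 35.9%, Protocol Beta 58/203 = 28.6% → Protocol Alpha
Stage I: Protocol Alpha 157/215 = 73.0%, Protocol Beta 1749/3008 = 58.1% → Protocol Alpha
Stage II: Protocol Alpha 404/659 = 61.3%, Protocol Beta 166/303 = 54.8% → Protocol Alpha
Stage III: Protocol Alpha 638/1194 = 53.4%, Protocol Beta 348/796 = 43.7% → Protocol Alpha
Protocol Alpha has the higher rate in all 4 groups.

Protocol Alpha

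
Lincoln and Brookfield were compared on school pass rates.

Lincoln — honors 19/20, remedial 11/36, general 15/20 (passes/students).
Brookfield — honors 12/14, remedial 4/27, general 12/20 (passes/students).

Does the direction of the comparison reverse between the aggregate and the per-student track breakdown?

Honors: Lincoln 19/20 = 95.0%, Brookfield 12/14 = 85.7% → Lincoln
Remedial: Lincoln 11/36 = 30.6%, Brookfield 4/27 = 14.8% → Lincoln
General: Lincoln 15/20 = 75.0%, Brookfield 12/20 = 60.0% → Lincoln
Overall: Lincoln 45/76 = 59.2%, Brookfield 28/61 = 45.9% → Lincoln
Lincoln wins overall and in every student group — no reversal.

No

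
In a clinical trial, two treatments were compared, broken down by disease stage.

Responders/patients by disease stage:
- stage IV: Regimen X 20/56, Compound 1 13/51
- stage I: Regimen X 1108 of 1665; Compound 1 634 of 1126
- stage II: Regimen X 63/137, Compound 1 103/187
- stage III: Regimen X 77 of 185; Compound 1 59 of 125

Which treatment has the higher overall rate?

Stage IV: Regimen X 20/56 = 35.7%, Compound 1 13/51 = 25.5% → Regimen X
Stage I: Regimen X 1108/1665 = 66.5%, Compound 1 634/1126 = 56.3% → Regimen X
Stage II: Regimen X 63/137 = 46.0%, Compound 1 103/187 = 55.1% → Compound 1
Stage III: Regimen X 77/185 = 41.6%, Compound 1 59/125 = 47.2% → Compound 1
Overall: Regimen X 1268/2043 = 62.1%, Compound 1 809/1489 = 54.3% → Regimen X
(Neither sweeps every disease group, but Regimen X has the higher pooled rate.)

Regimen X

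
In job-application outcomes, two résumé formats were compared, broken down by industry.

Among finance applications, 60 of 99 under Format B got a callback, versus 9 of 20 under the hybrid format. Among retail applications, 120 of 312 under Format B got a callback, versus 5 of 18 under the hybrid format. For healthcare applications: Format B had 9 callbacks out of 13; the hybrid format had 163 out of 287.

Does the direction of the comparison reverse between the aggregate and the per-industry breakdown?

Finance: Format B 60/99 = 60.6%, the hybrid format 9/20 = 45.0% → Format B
Retail: Format B 120/312 = 38.5%, the hybrid format 5/18 = 27.8% → Format B
Healthcare: Format B 9/13 = 69.2%, the hybrid format 163/287 = 56.8% → Format B
Overall: Format B 189/424 = 44.6%, the hybrid format 177/325 = 54.5% → the hybrid format
Format B wins each industry group but the hybrid format wins overall — the comparison reverses. Format B's applications skew toward retail, which has a lower base rate.

Yes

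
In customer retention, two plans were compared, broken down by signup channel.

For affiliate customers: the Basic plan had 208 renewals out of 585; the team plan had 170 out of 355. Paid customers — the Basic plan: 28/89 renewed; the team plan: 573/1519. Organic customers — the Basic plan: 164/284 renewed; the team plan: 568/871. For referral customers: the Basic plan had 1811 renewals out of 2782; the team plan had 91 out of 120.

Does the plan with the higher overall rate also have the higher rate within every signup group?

No

Affiliate: the Basic plan 208/585 = 35.6%, the team plan 170/355 = 47.9% → the team plan
Paid: the Basic plan 28/89 = 31.5%, the team plan 573/1519 = 37.7% → the team plan
Organic: the Basic plan 164/284 = 57.7%, the team plan 568/871 = 65.2% → the team plan
Referral: the Basic plan 1811/2782 = 65.1%, the team plan 91/120 = 75.8% → the team plan
Overall: the Basic plan 2211/3740 = 59.1%, the team plan 1402/2865 = 48.9% → the Basic plan
The team plan wins each signup group but the Basic plan wins overall — the comparison reverses. The team plan's customers skew toward paid, which has a lower base rate.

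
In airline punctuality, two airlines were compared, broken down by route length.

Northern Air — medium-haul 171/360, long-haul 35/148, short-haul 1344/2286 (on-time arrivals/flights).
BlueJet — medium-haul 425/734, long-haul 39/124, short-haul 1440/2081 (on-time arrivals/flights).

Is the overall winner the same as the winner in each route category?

Medium-haul: Northern Air 171/360 = 47.5%, BlueJet 425/734 = 57.9% → BlueJet
Long-haul: Northern Air 35/148 = 23.6%, BlueJet 39/124 = 31.5% → BlueJet
Short-haul: Northern Air 1344/2286 = 58.8%, BlueJet 1440/2081 = 69.2% → BlueJet
Overall: Northern Air 1550/2794 = 55.5%, BlueJet 1904/2939 = 64.8% → BlueJet
BlueJet wins overall and in every route group — no reversal.

Yes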